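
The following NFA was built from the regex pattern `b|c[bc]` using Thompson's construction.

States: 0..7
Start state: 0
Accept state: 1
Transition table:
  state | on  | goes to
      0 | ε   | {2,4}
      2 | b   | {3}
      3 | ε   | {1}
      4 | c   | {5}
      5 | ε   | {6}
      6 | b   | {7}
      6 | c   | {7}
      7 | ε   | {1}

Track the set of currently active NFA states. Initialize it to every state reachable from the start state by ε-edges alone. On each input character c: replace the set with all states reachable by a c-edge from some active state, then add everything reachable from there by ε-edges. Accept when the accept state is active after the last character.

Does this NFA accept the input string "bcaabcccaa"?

Answer: REJECT

Derivation:
start: ε-closure({0}) = {0,2,4}
'b' @ 1: {1,3}  ✓accept
'c' @ 2: {}  — no active states
rest 'aabcccaa' ignored (set empty)
final: {}; accept 1 not in set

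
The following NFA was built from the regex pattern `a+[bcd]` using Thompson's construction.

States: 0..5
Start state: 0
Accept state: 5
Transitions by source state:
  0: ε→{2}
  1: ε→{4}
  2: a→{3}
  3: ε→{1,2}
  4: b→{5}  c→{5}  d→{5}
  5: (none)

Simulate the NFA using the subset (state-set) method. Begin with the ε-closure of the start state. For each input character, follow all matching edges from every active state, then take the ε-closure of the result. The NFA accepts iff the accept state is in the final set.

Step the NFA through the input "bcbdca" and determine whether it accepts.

Answer: REJECT

Steps:
start: ε-closure({0}) = {0,2}
'b' @ 1: {}  — state set empty
rest 'cbdca' ignored (set empty)
end set {} — state 5 not in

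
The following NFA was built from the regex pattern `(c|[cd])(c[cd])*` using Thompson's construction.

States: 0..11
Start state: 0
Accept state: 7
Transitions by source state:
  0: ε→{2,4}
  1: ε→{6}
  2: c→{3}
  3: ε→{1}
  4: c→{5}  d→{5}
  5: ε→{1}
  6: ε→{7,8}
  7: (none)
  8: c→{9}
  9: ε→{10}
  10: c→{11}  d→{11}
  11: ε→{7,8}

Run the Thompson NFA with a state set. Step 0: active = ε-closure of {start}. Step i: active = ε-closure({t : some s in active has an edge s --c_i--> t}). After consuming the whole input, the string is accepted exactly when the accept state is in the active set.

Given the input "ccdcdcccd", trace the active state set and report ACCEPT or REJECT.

Answer: ACCEPT

Steps:
initial (ε-close {0}): {0,2,4}
'c' @ 1: {1,3,5,6,7,8}  [accepting]
'c' @ 2: {9,10}
'd' @ 3: {7,8,11}  [accepting]
'c' @ 4: {9,10}
'd' @ 5: {7,8,11}  [accepting]
'c' @ 6: {9,10}
'c' @ 7: {7,8,11}  [accepting]
'c' @ 8: {9,10}
'd' @ 9: {7,8,11}  [accepting]
final: {7,8,11}; accept 7 in set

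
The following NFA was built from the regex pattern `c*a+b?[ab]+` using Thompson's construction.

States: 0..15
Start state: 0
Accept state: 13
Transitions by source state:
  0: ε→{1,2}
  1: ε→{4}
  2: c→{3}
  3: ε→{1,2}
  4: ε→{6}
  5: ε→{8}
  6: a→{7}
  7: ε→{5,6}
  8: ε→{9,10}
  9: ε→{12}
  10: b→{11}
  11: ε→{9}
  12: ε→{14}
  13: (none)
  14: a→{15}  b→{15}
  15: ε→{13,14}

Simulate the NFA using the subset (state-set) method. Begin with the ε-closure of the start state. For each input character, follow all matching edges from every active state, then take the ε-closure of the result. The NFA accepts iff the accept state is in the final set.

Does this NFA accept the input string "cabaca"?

S₀ = ε-closure({0}) = {0,1,2,4,6}
'c' @ 1: {1,2,3,4,6}
'a' @ 2: {5,6,7,8,9,10,12,14}
'b' @ 3: {9,11,12,13,14,15}  (accept∈set)
'a' @ 4: {13,14,15}  (accept∈set)
'c' @ 5: {}  — state set empty
rest 'a' ignored (set empty)
final: {}; accept 13 not in set

Answer: REJECT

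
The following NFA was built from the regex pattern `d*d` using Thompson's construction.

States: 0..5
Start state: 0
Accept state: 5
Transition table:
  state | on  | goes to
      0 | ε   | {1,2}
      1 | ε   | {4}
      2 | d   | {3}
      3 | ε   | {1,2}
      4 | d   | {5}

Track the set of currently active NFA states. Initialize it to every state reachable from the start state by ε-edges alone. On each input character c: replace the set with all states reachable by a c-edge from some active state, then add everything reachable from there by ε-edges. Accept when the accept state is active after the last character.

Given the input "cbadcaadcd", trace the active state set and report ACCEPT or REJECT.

Answer: REJECT

Trace:
S₀ = ε-closure({0}) = {0,1,2,4}
'c' @ 1: {}  — no active states
rest 'badcaadcd' ignored (set empty)
final: {}; accept 5 not in set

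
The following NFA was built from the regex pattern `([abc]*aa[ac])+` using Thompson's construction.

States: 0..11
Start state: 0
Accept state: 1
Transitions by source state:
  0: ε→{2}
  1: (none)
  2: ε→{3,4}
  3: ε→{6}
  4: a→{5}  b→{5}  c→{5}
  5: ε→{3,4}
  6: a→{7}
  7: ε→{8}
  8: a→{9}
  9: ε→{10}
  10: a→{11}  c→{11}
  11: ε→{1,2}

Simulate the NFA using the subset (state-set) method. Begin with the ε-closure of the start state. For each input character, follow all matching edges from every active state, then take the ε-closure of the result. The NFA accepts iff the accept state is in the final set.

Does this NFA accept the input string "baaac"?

Answer: ACCEPT

Steps:
initial (ε-close {0}): {0,2,3,4,6}
'b' @ 1: {3,4,5,6}
'a' @ 2: {3,4,5,6,7,8}
'a' @ 3: {3,4,5,6,7,8,9,10}
'a' @ 4: {1,2,3,4,5,6,7,8,9,10,11}  (accept∈set)
'c' @ 5: {1,2,3,4,5,6,11}  (accept∈set)
final: {1,2,3,4,5,6,11}; accept 1 in set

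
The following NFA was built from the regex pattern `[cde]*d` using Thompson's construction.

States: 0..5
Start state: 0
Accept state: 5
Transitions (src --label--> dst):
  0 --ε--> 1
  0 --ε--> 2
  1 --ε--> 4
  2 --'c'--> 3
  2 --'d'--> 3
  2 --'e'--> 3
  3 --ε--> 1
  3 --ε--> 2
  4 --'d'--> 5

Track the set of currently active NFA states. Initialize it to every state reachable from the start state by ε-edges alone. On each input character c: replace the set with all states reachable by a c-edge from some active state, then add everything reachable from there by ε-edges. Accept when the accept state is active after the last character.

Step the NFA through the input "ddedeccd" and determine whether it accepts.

S₀ = ε-closure({0}) = {0,1,2,4}
'd' @ 1: {1,2,3,4,5}  [accepting]
'd' @ 2: {1,2,3,4,5}  [accepting]
'e' @ 3: {1,2,3,4}
'd' @ 4: {1,2,3,4,5}  [accepting]
'e' @ 5: {1,2,3,4}
'c' @ 6: {1,2,3,4}
'c' @ 7: {1,2,3,4}
'd' @ 8: {1,2,3,4,5}  [accepting]
final: {1,2,3,4,5}; accept 5 in set

Answer: ACCEPT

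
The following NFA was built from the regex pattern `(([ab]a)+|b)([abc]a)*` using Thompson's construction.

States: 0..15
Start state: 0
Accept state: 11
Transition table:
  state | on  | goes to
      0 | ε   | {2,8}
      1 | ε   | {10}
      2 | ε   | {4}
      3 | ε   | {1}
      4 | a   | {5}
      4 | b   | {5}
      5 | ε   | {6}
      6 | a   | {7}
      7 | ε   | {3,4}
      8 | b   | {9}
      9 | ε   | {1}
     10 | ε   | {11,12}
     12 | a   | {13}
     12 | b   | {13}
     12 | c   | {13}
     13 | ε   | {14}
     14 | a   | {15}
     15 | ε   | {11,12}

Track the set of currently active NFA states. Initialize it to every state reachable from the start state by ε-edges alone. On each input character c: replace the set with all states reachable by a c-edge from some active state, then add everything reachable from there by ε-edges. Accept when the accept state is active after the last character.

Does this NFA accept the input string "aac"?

Answer: REJECT

Trace:
initial (ε-close {0}): {0,2,4,8}
'a' @ 1: {5,6}
'a' @ 2: {1,3,4,7,10,11,12}  ✓accept
'c' @ 3: {13,14}
after full input: {13,14}  (accept=11 not in)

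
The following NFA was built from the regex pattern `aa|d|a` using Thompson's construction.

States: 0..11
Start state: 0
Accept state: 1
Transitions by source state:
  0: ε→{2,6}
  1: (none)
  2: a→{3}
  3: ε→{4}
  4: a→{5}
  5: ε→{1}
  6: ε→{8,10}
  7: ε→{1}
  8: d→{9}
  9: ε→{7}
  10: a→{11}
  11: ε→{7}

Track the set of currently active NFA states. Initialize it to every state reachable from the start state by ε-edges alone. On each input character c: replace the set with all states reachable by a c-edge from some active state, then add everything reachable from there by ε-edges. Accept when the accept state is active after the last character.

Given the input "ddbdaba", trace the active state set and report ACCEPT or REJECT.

Answer: REJECT

Steps:
initial (ε-close {0}): {0,2,6,8,10}
'd' @ 1: {1,7,9}  (accept∈set)
'd' @ 2: {}  — state set empty
rest 'bdaba' ignored (set empty)
final: {}; accept 1 not in set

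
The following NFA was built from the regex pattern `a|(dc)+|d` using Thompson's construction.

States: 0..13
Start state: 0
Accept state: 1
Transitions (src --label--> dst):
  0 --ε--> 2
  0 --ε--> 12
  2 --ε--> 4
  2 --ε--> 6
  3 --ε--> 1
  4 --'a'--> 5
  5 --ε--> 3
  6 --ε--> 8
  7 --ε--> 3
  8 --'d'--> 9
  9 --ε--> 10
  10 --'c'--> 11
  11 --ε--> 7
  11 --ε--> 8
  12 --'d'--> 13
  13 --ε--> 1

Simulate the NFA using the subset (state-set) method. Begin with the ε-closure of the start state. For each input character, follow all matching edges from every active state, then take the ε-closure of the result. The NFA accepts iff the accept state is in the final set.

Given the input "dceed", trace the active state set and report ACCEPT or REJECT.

Answer: REJECT

Steps:
start: ε-closure({0}) = {0,2,4,6,8,12}
'd' @ 1: {1,9,10,13}  ✓accept
'c' @ 2: {1,3,7,8,11}  ✓accept
'e' @ 3: {}  — dead — no transitions
rest 'ed' ignored (set empty)
after full input: {}  (accept=1 not in)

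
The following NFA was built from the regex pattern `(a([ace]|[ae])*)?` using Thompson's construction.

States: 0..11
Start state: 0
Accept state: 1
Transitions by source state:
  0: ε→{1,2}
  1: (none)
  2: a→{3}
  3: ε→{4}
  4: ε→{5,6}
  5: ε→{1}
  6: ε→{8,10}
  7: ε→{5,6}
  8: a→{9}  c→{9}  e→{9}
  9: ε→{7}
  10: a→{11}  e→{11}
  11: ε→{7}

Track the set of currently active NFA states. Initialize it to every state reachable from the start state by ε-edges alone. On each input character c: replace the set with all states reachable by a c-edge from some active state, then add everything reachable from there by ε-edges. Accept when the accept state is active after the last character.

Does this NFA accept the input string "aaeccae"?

initial (ε-close {0}): {0,1,2}
'a' @ 1: {1,3,4,5,6,8,10}  [accepting]
'a' @ 2: {1,5,6,7,8,9,10,11}  [accepting]
'e' @ 3: {1,5,6,7,8,9,10,11}  [accepting]
'c' @ 4: {1,5,6,7,8,9,10}  [accepting]
'c' @ 5: {1,5,6,7,8,9,10}  [accepting]
'a' @ 6: {1,5,6,7,8,9,10,11}  [accepting]
'e' @ 7: {1,5,6,7,8,9,10,11}  [accepting]
end set {1,5,6,7,8,9,10,11} — state 1 in

Answer: ACCEPT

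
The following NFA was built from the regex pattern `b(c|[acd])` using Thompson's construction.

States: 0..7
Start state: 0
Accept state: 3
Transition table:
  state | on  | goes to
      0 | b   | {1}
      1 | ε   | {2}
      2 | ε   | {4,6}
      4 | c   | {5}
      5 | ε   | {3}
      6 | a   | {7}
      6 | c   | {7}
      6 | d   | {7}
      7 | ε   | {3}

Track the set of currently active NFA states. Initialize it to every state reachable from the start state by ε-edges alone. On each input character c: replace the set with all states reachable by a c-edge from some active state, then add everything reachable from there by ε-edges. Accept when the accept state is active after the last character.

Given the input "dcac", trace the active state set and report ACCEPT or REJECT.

Answer: REJECT

Derivation:
initial (ε-close {0}): {0}
'd' @ 1: {}  — dead — no transitions
rest 'cac' ignored (set empty)
after full input: {}  (accept=3 not in)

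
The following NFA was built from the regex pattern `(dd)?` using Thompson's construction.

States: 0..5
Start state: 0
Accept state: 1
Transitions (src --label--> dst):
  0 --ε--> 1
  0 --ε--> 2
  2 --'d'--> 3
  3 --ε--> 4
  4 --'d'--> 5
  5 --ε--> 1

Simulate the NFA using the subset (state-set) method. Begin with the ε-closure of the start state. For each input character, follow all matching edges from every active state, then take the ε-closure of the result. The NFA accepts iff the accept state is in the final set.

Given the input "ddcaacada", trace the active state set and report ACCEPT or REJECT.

S₀ = ε-closure({0}) = {0,1,2}
'd' @ 1: {3,4}
'd' @ 2: {1,5}  ✓accept
'c' @ 3: {}  — no active states
rest 'aacada' ignored (set empty)
end set {} — state 1 not in

Answer: REJECT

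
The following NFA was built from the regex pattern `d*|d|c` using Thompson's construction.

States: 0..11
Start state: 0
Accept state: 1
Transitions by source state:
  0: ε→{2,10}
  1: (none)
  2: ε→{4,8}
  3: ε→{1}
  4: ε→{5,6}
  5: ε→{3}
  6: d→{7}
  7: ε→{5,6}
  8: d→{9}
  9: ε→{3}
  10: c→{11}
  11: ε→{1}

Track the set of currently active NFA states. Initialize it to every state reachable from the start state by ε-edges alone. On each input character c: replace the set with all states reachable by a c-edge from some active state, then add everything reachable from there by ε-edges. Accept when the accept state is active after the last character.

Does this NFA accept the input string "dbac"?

Answer: REJECT

Trace:
initial (ε-close {0}): {0,1,2,3,4,5,6,8,10}
'd' @ 1: {1,3,5,6,7,9}  [accepting]
'b' @ 2: {}  — state set empty
rest 'ac' ignored (set empty)
after full input: {}  (accept=1 not in)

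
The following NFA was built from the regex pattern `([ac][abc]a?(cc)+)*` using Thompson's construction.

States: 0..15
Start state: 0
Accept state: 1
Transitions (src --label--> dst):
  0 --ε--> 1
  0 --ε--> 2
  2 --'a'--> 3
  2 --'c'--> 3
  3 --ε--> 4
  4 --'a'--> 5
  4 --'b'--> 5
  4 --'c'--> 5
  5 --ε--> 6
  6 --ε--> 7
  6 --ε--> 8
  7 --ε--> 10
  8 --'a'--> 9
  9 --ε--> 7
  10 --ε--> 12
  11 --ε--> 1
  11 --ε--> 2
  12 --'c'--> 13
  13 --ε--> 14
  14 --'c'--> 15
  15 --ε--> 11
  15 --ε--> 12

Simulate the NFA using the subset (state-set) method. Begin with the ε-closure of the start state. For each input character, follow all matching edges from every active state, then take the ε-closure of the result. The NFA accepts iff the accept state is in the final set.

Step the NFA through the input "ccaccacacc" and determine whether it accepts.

Answer: ACCEPT

Trace:
S₀ = ε-closure({0}) = {0,1,2}
'c' @ 1: {3,4}
'c' @ 2: {5,6,7,8,10,12}
'a' @ 3: {7,9,10,12}
'c' @ 4: {13,14}
'c' @ 5: {1,2,11,12,15}  ✓accept
'a' @ 6: {3,4}
'c' @ 7: {5,6,7,8,10,12}
'a' @ 8: {7,9,10,12}
'c' @ 9: {13,14}
'c' @ 10: {1,2,11,12,15}  ✓accept
end set {1,2,11,12,15} — state 1 in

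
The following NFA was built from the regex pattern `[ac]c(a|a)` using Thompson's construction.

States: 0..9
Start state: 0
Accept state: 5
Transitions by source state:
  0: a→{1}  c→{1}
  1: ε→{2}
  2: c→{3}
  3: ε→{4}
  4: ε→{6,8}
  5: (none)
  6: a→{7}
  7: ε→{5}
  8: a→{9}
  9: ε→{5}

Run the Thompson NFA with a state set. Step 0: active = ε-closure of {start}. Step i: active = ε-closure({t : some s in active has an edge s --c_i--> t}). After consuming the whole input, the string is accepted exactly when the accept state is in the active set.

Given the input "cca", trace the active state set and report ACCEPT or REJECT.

start: ε-closure({0}) = {0}
'c' @ 1: {1,2}
'c' @ 2: {3,4,6,8}
'a' @ 3: {5,7,9}  ✓accept
end set {5,7,9} — state 5 in

Answer: ACCEPT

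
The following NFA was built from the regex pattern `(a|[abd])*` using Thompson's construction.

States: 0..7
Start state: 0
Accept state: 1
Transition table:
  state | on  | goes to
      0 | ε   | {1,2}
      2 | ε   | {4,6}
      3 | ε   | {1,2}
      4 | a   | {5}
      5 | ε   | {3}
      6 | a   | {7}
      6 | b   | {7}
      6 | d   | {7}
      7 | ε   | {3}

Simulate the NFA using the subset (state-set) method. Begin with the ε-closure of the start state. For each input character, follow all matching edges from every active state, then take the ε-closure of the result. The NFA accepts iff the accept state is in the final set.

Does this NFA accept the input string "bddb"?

Answer: ACCEPT

Trace:
initial (ε-close {0}): {0,1,2,4,6}
'b' @ 1: {1,2,3,4,6,7}  (accept∈set)
'd' @ 2: {1,2,3,4,6,7}  (accept∈set)
'd' @ 3: {1,2,3,4,6,7}  (accept∈set)
'b' @ 4: {1,2,3,4,6,7}  (accept∈set)
final: {1,2,3,4,6,7}; accept 1 in set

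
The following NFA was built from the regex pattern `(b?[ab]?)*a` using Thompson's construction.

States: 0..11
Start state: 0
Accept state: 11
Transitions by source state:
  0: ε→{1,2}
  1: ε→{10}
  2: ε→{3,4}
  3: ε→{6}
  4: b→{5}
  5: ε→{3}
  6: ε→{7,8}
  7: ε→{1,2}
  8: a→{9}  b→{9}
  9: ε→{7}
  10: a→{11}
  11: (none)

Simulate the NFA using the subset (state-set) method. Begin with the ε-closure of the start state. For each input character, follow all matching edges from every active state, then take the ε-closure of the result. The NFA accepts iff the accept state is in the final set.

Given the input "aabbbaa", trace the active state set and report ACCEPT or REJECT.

start: ε-closure({0}) = {0,1,2,3,4,6,7,8,10}
'a' @ 1: {1,2,3,4,6,7,8,9,10,11}  ✓accept
'a' @ 2: {1,2,3,4,6,7,8,9,10,11}  ✓accept
'b' @ 3: {1,2,3,4,5,6,7,8,9,10}
'b' @ 4: {1,2,3,4,5,6,7,8,9,10}
'b' @ 5: {1,2,3,4,5,6,7,8,9,10}
'a' @ 6: {1,2,3,4,6,7,8,9,10,11}  ✓accept
'a' @ 7: {1,2,3,4,6,7,8,9,10,11}  ✓accept
after full input: {1,2,3,4,6,7,8,9,10,11}  (accept=11 in)

Answer: ACCEPT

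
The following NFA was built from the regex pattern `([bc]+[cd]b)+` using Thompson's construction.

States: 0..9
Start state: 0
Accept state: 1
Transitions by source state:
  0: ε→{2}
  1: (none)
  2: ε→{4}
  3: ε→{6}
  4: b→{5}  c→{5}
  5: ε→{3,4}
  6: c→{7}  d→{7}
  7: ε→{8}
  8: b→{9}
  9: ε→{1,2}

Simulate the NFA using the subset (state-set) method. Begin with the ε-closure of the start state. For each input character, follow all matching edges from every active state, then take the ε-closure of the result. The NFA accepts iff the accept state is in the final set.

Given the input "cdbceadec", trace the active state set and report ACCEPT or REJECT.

Answer: REJECT

Trace:
initial (ε-close {0}): {0,2,4}
'c' @ 1: {3,4,5,6}
'd' @ 2: {7,8}
'b' @ 3: {1,2,4,9}  [accepting]
'c' @ 4: {3,4,5,6}
'e' @ 5: {}  — state set empty
rest 'adec' ignored (set empty)
final: {}; accept 1 not in set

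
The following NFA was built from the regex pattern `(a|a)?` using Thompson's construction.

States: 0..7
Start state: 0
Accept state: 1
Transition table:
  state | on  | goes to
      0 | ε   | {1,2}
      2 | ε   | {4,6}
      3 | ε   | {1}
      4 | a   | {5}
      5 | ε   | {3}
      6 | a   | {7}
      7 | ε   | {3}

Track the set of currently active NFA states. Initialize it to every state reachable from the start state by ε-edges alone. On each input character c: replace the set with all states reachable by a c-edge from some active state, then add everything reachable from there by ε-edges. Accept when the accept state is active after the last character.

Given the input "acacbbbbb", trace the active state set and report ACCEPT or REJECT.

Answer: REJECT

Steps:
initial (ε-close {0}): {0,1,2,4,6}
'a' @ 1: {1,3,5,7}  (accept∈set)
'c' @ 2: {}  — dead — no transitions
rest 'acbbbbb' ignored (set empty)
end set {} — state 1 not in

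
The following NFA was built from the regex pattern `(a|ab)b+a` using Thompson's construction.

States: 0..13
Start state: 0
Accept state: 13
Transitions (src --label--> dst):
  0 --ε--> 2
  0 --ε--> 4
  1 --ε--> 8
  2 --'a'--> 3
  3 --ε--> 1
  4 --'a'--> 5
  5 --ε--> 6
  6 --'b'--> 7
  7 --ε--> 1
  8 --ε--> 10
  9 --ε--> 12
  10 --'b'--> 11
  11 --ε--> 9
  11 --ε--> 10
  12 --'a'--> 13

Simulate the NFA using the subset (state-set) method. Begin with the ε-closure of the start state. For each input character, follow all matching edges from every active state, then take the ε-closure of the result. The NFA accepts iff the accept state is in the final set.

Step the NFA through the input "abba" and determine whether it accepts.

Answer: ACCEPT

Trace:
S₀ = ε-closure({0}) = {0,2,4}
'a' @ 1: {1,3,5,6,8,10}
'b' @ 2: {1,7,8,9,10,11,12}
'b' @ 3: {9,10,11,12}
'a' @ 4: {13}  [accepting]
end set {13} — state 13 in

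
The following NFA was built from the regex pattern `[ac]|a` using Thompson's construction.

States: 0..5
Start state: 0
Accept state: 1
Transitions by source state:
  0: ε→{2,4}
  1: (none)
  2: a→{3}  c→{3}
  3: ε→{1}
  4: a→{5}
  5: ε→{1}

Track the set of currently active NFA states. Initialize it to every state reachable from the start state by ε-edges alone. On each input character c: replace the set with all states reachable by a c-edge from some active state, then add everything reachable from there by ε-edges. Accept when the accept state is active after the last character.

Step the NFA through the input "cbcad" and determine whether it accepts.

start: ε-closure({0}) = {0,2,4}
'c' @ 1: {1,3}  (accept∈set)
'b' @ 2: {}  — dead — no transitions
rest 'cad' ignored (set empty)
final: {}; accept 1 not in set

Answer: REJECT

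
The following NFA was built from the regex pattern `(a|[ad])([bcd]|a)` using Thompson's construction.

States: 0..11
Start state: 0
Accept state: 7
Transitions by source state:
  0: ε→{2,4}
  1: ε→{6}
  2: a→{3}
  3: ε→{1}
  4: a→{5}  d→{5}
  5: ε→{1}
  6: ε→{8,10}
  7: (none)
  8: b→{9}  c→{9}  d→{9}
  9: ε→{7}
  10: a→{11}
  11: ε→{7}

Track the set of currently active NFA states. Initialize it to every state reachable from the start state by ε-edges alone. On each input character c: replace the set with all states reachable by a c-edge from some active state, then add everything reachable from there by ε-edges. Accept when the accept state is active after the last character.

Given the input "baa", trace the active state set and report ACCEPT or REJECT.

S₀ = ε-closure({0}) = {0,2,4}
'b' @ 1: {}  — no active states
rest 'aa' ignored (set empty)
after full input: {}  (accept=7 not in)

Answer: REJECT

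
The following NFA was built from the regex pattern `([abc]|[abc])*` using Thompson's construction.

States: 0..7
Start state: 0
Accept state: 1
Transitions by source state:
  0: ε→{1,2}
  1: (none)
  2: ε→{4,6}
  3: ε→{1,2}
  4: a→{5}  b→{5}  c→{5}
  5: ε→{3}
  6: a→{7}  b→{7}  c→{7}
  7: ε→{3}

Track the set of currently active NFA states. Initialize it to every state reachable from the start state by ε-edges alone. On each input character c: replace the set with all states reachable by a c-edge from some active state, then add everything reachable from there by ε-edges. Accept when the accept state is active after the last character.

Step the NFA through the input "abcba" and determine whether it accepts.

Answer: ACCEPT

Trace:
start: ε-closure({0}) = {0,1,2,4,6}
'a' @ 1: {1,2,3,4,5,6,7}  ✓accept
'b' @ 2: {1,2,3,4,5,6,7}  ✓accept
'c' @ 3: {1,2,3,4,5,6,7}  ✓accept
'b' @ 4: {1,2,3,4,5,6,7}  ✓accept
'a' @ 5: {1,2,3,4,5,6,7}  ✓accept
after full input: {1,2,3,4,5,6,7}  (accept=1 in)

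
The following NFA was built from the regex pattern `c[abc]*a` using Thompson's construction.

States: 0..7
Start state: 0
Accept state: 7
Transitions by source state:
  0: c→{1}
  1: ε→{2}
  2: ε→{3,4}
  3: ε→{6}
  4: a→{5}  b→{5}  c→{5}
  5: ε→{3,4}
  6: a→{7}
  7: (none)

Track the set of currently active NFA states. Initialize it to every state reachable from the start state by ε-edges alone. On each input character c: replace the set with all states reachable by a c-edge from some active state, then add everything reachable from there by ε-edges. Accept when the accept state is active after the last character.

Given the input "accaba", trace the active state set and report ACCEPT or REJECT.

Answer: REJECT

Trace:
initial (ε-close {0}): {0}
'a' @ 1: {}  — dead — no transitions
rest 'ccaba' ignored (set empty)
end set {} — state 7 not in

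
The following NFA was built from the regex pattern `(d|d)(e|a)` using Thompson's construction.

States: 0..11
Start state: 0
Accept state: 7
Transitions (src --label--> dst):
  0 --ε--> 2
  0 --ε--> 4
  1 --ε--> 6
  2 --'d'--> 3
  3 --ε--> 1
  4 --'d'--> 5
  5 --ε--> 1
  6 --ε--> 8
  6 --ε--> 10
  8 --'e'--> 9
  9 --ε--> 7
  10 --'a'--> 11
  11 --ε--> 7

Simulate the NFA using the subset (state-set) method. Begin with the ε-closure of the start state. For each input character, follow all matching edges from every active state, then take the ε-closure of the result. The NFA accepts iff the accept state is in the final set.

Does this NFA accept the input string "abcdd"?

Answer: REJECT

Trace:
S₀ = ε-closure({0}) = {0,2,4}
'a' @ 1: {}  — state set empty
rest 'bcdd' ignored (set empty)
end set {} — state 7 not in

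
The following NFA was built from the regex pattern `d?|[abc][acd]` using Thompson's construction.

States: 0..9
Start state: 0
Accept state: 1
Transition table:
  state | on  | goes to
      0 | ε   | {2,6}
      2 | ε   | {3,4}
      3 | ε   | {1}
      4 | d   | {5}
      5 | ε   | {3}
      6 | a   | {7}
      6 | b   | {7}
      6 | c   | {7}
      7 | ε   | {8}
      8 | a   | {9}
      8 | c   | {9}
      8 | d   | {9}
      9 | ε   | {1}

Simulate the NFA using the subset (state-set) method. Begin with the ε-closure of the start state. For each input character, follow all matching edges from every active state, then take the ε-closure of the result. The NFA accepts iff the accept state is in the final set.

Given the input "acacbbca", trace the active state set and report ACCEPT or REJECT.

start: ε-closure({0}) = {0,1,2,3,4,6}
'a' @ 1: {7,8}
'c' @ 2: {1,9}  ✓accept
'a' @ 3: {}  — state set empty
rest 'cbbca' ignored (set empty)
end set {} — state 1 not in

Answer: REJECT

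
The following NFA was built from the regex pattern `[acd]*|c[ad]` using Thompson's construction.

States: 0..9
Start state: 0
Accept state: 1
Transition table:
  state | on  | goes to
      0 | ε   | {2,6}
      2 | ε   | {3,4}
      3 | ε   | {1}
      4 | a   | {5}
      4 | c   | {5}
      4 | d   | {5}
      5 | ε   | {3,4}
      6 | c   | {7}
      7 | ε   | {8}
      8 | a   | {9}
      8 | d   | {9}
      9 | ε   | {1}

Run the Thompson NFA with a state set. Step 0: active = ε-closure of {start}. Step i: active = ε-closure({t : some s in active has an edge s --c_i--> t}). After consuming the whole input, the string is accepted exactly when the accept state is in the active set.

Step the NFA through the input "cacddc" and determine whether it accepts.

Answer: ACCEPT

Trace:
S₀ = ε-closure({0}) = {0,1,2,3,4,6}
'c' @ 1: {1,3,4,5,7,8}  (accept∈set)
'a' @ 2: {1,3,4,5,9}  (accept∈set)
'c' @ 3: {1,3,4,5}  (accept∈set)
'd' @ 4: {1,3,4,5}  (accept∈set)
'd' @ 5: {1,3,4,5}  (accept∈set)
'c' @ 6: {1,3,4,5}  (accept∈set)
end set {1,3,4,5} — state 1 in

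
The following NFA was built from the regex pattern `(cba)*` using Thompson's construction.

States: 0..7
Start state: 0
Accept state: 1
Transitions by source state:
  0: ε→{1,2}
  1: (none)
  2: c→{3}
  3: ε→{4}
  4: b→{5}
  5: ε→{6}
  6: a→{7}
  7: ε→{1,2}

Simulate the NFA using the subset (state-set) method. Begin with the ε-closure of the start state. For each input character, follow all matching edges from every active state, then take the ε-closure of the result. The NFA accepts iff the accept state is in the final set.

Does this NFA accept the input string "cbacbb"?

Answer: REJECT

Trace:
S₀ = ε-closure({0}) = {0,1,2}
'c' @ 1: {3,4}
'b' @ 2: {5,6}
'a' @ 3: {1,2,7}  (accept∈set)
'c' @ 4: {3,4}
'b' @ 5: {5,6}
'b' @ 6: {}  — state set empty
final: {}; accept 1 not in set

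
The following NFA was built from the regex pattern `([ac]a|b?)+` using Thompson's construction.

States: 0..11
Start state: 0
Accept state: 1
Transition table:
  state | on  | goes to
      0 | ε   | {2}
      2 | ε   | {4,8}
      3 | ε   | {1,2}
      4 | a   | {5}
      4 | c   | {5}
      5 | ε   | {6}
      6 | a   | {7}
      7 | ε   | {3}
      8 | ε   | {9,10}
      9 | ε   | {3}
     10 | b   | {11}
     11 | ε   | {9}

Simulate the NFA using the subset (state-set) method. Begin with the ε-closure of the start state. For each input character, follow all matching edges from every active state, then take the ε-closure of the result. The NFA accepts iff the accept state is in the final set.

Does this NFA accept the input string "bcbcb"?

Answer: REJECT

Derivation:
initial (ε-close {0}): {0,1,2,3,4,8,9,10}
'b' @ 1: {1,2,3,4,8,9,10,11}  (accept∈set)
'c' @ 2: {5,6}
'b' @ 3: {}  — state set empty
rest 'cb' ignored (set empty)
after full input: {}  (accept=1 not in)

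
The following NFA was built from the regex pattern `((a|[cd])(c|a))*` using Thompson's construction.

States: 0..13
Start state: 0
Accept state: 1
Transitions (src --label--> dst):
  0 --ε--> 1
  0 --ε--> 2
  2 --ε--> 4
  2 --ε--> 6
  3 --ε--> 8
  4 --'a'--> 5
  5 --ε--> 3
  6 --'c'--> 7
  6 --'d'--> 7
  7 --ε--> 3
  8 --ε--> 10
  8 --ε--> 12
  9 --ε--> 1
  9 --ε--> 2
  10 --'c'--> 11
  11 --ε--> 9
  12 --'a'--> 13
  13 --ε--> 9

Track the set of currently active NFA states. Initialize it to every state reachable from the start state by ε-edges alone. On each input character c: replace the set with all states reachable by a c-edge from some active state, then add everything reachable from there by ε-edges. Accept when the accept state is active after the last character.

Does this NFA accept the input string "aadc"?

start: ε-closure({0}) = {0,1,2,4,6}
'a' @ 1: {3,5,8,10,12}
'a' @ 2: {1,2,4,6,9,13}  [accepting]
'd' @ 3: {3,7,8,10,12}
'c' @ 4: {1,2,4,6,9,11}  [accepting]
final: {1,2,4,6,9,11}; accept 1 in set

Answer: ACCEPT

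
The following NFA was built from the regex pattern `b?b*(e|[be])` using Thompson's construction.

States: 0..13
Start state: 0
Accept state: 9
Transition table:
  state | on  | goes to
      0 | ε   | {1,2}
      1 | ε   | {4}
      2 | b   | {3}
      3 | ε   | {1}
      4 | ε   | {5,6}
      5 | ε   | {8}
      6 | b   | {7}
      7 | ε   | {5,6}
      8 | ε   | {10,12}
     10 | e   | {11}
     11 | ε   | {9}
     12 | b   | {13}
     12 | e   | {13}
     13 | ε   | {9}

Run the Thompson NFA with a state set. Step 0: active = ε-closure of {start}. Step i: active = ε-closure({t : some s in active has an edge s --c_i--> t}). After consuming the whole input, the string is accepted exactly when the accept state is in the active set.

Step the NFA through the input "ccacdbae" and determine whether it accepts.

Answer: REJECT

Steps:
initial (ε-close {0}): {0,1,2,4,5,6,8,10,12}
'c' @ 1: {}  — no active states
rest 'cacdbae' ignored (set empty)
end set {} — state 9 not in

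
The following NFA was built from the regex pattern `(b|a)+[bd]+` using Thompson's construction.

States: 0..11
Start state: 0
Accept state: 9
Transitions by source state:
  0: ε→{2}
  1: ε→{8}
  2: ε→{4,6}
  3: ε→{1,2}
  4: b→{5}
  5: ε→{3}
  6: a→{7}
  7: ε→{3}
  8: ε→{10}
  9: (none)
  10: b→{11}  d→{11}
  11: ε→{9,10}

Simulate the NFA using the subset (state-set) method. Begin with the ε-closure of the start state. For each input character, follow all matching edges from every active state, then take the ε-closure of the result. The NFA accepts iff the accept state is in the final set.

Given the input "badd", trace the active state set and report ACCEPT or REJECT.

Answer: ACCEPT

Steps:
S₀ = ε-closure({0}) = {0,2,4,6}
'b' @ 1: {1,2,3,4,5,6,8,10}
'a' @ 2: {1,2,3,4,6,7,8,10}
'd' @ 3: {9,10,11}  (accept∈set)
'd' @ 4: {9,10,11}  (accept∈set)
final: {9,10,11}; accept 9 in set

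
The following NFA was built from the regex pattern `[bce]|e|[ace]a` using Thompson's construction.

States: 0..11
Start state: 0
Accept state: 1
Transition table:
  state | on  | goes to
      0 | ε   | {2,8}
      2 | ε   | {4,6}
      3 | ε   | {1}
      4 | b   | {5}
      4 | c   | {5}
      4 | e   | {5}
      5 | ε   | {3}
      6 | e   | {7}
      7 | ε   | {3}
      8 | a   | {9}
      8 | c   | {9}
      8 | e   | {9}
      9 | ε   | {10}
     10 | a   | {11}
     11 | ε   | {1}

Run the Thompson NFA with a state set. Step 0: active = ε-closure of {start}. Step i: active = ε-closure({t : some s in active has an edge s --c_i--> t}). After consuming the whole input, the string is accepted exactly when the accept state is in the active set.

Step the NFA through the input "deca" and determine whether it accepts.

initial (ε-close {0}): {0,2,4,6,8}
'd' @ 1: {}  — dead — no transitions
rest 'eca' ignored (set empty)
final: {}; accept 1 not in set

Answer: REJECT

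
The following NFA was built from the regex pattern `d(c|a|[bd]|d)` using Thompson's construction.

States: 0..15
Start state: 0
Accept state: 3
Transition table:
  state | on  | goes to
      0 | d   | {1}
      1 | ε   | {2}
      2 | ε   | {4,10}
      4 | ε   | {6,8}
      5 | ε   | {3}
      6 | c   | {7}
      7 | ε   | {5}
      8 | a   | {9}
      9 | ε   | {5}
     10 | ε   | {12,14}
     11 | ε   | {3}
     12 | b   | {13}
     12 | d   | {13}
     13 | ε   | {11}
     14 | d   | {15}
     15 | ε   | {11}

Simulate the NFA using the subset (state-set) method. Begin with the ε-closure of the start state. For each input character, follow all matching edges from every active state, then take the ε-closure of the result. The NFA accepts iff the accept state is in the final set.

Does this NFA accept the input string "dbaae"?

start: ε-closure({0}) = {0}
'd' @ 1: {1,2,4,6,8,10,12,14}
'b' @ 2: {3,11,13}  ✓accept
'a' @ 3: {}  — state set empty
rest 'ae' ignored (set empty)
final: {}; accept 3 not in set

Answer: REJECT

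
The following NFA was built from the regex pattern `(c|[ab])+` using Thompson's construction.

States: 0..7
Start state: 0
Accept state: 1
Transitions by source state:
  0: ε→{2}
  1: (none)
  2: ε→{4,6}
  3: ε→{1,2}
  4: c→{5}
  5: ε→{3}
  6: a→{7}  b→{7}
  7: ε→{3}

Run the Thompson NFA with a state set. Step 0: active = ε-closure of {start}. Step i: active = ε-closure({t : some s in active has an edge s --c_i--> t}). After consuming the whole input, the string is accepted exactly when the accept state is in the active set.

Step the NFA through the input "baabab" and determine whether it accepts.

Answer: ACCEPT

Derivation:
start: ε-closure({0}) = {0,2,4,6}
'b' @ 1: {1,2,3,4,6,7}  (accept∈set)
'a' @ 2: {1,2,3,4,6,7}  (accept∈set)
'a' @ 3: {1,2,3,4,6,7}  (accept∈set)
'b' @ 4: {1,2,3,4,6,7}  (accept∈set)
'a' @ 5: {1,2,3,4,6,7}  (accept∈set)
'b' @ 6: {1,2,3,4,6,7}  (accept∈set)
final: {1,2,3,4,6,7}; accept 1 in set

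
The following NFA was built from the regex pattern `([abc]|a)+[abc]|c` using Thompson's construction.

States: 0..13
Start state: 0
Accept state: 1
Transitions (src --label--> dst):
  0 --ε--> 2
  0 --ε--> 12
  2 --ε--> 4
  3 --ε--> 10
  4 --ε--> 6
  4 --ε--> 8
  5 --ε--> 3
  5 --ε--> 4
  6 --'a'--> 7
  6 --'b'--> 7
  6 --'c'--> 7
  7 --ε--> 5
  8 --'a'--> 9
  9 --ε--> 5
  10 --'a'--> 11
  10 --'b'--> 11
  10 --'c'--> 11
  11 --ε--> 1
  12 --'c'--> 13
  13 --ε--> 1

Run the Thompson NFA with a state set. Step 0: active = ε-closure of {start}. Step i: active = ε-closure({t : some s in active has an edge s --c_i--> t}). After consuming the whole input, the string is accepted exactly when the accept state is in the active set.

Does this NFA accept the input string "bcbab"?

Answer: ACCEPT

Steps:
S₀ = ε-closure({0}) = {0,2,4,6,8,12}
'b' @ 1: {3,4,5,6,7,8,10}
'c' @ 2: {1,3,4,5,6,7,8,10,11}  (accept∈set)
'b' @ 3: {1,3,4,5,6,7,8,10,11}  (accept∈set)
'a' @ 4: {1,3,4,5,6,7,8,9,10,11}  (accept∈set)
'b' @ 5: {1,3,4,5,6,7,8,10,11}  (accept∈set)
final: {1,3,4,5,6,7,8,10,11}; accept 1 in set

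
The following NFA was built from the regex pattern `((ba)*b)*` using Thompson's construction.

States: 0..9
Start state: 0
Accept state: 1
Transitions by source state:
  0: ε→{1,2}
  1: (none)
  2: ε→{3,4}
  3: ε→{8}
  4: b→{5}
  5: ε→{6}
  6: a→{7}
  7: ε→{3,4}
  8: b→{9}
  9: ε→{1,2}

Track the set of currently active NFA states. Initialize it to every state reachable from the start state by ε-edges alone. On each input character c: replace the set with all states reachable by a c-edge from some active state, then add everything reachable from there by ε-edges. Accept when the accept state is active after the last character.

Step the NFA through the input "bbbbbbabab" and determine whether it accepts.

initial (ε-close {0}): {0,1,2,3,4,8}
'b' @ 1: {1,2,3,4,5,6,8,9}  ✓accept
'b' @ 2: {1,2,3,4,5,6,8,9}  ✓accept
'b' @ 3: {1,2,3,4,5,6,8,9}  ✓accept
'b' @ 4: {1,2,3,4,5,6,8,9}  ✓accept
'b' @ 5: {1,2,3,4,5,6,8,9}  ✓accept
'b' @ 6: {1,2,3,4,5,6,8,9}  ✓accept
'a' @ 7: {3,4,7,8}
'b' @ 8: {1,2,3,4,5,6,8,9}  ✓accept
'a' @ 9: {3,4,7,8}
'b' @ 10: {1,2,3,4,5,6,8,9}  ✓accept
end set {1,2,3,4,5,6,8,9} — state 1 in

Answer: ACCEPT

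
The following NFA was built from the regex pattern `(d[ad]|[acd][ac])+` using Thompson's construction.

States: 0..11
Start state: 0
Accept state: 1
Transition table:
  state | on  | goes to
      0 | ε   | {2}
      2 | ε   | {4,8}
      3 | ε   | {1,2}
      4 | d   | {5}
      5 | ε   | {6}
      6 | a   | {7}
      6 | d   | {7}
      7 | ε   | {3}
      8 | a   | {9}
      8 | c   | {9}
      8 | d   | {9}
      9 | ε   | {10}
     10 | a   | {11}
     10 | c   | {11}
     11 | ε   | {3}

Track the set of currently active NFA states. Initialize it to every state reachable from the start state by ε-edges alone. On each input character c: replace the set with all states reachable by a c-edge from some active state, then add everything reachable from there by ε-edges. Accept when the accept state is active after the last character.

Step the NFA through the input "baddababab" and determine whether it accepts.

S₀ = ε-closure({0}) = {0,2,4,8}
'b' @ 1: {}  — dead — no transitions
rest 'addababab' ignored (set empty)
final: {}; accept 1 not in set

Answer: REJECT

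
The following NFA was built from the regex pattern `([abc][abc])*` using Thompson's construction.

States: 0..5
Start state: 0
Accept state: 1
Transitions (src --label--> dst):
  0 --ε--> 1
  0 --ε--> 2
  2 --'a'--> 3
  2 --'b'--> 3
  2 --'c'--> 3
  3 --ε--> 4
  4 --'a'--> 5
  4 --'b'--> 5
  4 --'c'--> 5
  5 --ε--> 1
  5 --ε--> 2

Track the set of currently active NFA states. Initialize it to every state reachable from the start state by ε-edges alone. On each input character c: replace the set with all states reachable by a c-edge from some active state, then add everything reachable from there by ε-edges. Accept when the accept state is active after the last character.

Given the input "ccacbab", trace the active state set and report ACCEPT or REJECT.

Answer: REJECT

Steps:
initial (ε-close {0}): {0,1,2}
'c' @ 1: {3,4}
'c' @ 2: {1,2,5}  (accept∈set)
'a' @ 3: {3,4}
'c' @ 4: {1,2,5}  (accept∈set)
'b' @ 5: {3,4}
'a' @ 6: {1,2,5}  (accept∈set)
'b' @ 7: {3,4}
end set {3,4} — state 1 not in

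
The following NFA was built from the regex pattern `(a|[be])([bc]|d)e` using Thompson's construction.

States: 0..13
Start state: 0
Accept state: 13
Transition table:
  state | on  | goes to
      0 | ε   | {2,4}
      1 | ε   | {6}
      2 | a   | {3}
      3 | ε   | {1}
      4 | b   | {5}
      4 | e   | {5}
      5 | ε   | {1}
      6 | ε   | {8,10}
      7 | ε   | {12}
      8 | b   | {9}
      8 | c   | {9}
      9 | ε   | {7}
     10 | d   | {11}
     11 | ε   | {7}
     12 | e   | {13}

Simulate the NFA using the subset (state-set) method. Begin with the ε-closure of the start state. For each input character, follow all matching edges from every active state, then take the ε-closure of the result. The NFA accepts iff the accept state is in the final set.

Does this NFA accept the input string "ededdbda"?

initial (ε-close {0}): {0,2,4}
'e' @ 1: {1,5,6,8,10}
'd' @ 2: {7,11,12}
'e' @ 3: {13}  (accept∈set)
'd' @ 4: {}  — state set empty
rest 'dbda' ignored (set empty)
final: {}; accept 13 not in set

Answer: REJECT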